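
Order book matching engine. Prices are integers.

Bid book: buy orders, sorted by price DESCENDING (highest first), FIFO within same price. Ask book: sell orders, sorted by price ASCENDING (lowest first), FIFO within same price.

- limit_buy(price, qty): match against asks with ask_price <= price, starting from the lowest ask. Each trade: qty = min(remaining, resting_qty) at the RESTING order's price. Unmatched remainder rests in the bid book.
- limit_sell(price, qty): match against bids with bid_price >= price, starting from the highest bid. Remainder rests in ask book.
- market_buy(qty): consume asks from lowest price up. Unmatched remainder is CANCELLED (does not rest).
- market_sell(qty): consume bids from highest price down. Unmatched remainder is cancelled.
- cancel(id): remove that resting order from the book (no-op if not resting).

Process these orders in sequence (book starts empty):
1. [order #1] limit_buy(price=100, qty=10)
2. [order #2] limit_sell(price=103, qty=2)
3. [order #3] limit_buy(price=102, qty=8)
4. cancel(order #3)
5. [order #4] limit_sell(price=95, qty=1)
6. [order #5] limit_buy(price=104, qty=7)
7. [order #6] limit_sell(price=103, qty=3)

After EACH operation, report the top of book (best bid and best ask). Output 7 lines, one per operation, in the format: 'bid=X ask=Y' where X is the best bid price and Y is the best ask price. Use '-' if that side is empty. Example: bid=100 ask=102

Answer: bid=100 ask=-
bid=100 ask=103
bid=102 ask=103
bid=100 ask=103
bid=100 ask=103
bid=104 ask=-
bid=104 ask=-

Derivation:
After op 1 [order #1] limit_buy(price=100, qty=10): fills=none; bids=[#1:10@100] asks=[-]
After op 2 [order #2] limit_sell(price=103, qty=2): fills=none; bids=[#1:10@100] asks=[#2:2@103]
After op 3 [order #3] limit_buy(price=102, qty=8): fills=none; bids=[#3:8@102 #1:10@100] asks=[#2:2@103]
After op 4 cancel(order #3): fills=none; bids=[#1:10@100] asks=[#2:2@103]
After op 5 [order #4] limit_sell(price=95, qty=1): fills=#1x#4:1@100; bids=[#1:9@100] asks=[#2:2@103]
After op 6 [order #5] limit_buy(price=104, qty=7): fills=#5x#2:2@103; bids=[#5:5@104 #1:9@100] asks=[-]
After op 7 [order #6] limit_sell(price=103, qty=3): fills=#5x#6:3@104; bids=[#5:2@104 #1:9@100] asks=[-]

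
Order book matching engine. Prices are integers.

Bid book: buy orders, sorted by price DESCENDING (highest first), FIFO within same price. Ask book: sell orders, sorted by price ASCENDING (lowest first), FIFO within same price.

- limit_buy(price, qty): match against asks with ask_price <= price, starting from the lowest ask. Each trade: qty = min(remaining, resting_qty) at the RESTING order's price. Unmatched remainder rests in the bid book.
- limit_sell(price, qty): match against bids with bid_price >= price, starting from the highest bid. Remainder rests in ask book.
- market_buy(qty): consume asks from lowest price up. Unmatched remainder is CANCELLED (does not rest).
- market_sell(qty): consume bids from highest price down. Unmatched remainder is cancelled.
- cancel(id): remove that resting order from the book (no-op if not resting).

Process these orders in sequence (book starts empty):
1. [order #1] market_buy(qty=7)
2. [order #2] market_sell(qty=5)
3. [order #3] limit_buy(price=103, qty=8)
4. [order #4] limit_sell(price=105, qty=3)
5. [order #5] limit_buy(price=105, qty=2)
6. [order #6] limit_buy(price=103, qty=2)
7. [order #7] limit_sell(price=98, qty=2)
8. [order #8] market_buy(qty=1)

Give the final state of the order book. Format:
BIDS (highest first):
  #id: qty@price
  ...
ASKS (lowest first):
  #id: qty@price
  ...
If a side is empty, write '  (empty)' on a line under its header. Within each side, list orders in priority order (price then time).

Answer: BIDS (highest first):
  #3: 6@103
  #6: 2@103
ASKS (lowest first):
  (empty)

Derivation:
After op 1 [order #1] market_buy(qty=7): fills=none; bids=[-] asks=[-]
After op 2 [order #2] market_sell(qty=5): fills=none; bids=[-] asks=[-]
After op 3 [order #3] limit_buy(price=103, qty=8): fills=none; bids=[#3:8@103] asks=[-]
After op 4 [order #4] limit_sell(price=105, qty=3): fills=none; bids=[#3:8@103] asks=[#4:3@105]
After op 5 [order #5] limit_buy(price=105, qty=2): fills=#5x#4:2@105; bids=[#3:8@103] asks=[#4:1@105]
After op 6 [order #6] limit_buy(price=103, qty=2): fills=none; bids=[#3:8@103 #6:2@103] asks=[#4:1@105]
After op 7 [order #7] limit_sell(price=98, qty=2): fills=#3x#7:2@103; bids=[#3:6@103 #6:2@103] asks=[#4:1@105]
After op 8 [order #8] market_buy(qty=1): fills=#8x#4:1@105; bids=[#3:6@103 #6:2@103] asks=[-]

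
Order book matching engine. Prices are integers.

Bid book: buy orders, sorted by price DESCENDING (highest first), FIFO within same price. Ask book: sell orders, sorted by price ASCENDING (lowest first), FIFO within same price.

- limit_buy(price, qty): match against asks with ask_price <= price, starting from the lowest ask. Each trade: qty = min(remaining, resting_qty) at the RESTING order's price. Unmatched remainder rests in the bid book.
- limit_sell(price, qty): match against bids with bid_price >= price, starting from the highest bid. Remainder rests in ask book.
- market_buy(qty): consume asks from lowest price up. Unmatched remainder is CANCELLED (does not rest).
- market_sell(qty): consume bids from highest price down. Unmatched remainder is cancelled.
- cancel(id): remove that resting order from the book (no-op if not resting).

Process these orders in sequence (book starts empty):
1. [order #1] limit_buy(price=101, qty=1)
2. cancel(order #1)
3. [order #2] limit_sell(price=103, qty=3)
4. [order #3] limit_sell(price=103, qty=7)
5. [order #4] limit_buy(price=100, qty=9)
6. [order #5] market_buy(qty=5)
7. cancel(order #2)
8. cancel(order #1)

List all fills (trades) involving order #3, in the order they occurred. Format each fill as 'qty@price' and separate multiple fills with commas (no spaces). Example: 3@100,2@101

After op 1 [order #1] limit_buy(price=101, qty=1): fills=none; bids=[#1:1@101] asks=[-]
After op 2 cancel(order #1): fills=none; bids=[-] asks=[-]
After op 3 [order #2] limit_sell(price=103, qty=3): fills=none; bids=[-] asks=[#2:3@103]
After op 4 [order #3] limit_sell(price=103, qty=7): fills=none; bids=[-] asks=[#2:3@103 #3:7@103]
After op 5 [order #4] limit_buy(price=100, qty=9): fills=none; bids=[#4:9@100] asks=[#2:3@103 #3:7@103]
After op 6 [order #5] market_buy(qty=5): fills=#5x#2:3@103 #5x#3:2@103; bids=[#4:9@100] asks=[#3:5@103]
After op 7 cancel(order #2): fills=none; bids=[#4:9@100] asks=[#3:5@103]
After op 8 cancel(order #1): fills=none; bids=[#4:9@100] asks=[#3:5@103]

Answer: 2@103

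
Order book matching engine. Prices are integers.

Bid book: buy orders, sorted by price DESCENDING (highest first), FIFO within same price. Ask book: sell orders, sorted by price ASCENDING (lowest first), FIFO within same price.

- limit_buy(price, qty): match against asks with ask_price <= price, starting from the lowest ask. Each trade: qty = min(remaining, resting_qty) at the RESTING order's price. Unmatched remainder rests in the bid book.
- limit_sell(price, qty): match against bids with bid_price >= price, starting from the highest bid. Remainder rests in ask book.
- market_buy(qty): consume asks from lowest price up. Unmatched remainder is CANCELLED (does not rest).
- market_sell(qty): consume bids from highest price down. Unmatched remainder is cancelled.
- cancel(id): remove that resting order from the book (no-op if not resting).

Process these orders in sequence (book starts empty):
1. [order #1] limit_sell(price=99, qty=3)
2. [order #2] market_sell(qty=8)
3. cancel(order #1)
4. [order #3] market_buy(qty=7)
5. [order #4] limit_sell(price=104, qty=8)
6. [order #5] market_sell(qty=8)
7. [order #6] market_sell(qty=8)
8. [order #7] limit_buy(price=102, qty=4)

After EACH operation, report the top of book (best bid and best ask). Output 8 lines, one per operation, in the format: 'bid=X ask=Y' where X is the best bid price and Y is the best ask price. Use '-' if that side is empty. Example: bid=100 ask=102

Answer: bid=- ask=99
bid=- ask=99
bid=- ask=-
bid=- ask=-
bid=- ask=104
bid=- ask=104
bid=- ask=104
bid=102 ask=104

Derivation:
After op 1 [order #1] limit_sell(price=99, qty=3): fills=none; bids=[-] asks=[#1:3@99]
After op 2 [order #2] market_sell(qty=8): fills=none; bids=[-] asks=[#1:3@99]
After op 3 cancel(order #1): fills=none; bids=[-] asks=[-]
After op 4 [order #3] market_buy(qty=7): fills=none; bids=[-] asks=[-]
After op 5 [order #4] limit_sell(price=104, qty=8): fills=none; bids=[-] asks=[#4:8@104]
After op 6 [order #5] market_sell(qty=8): fills=none; bids=[-] asks=[#4:8@104]
After op 7 [order #6] market_sell(qty=8): fills=none; bids=[-] asks=[#4:8@104]
After op 8 [order #7] limit_buy(price=102, qty=4): fills=none; bids=[#7:4@102] asks=[#4:8@104]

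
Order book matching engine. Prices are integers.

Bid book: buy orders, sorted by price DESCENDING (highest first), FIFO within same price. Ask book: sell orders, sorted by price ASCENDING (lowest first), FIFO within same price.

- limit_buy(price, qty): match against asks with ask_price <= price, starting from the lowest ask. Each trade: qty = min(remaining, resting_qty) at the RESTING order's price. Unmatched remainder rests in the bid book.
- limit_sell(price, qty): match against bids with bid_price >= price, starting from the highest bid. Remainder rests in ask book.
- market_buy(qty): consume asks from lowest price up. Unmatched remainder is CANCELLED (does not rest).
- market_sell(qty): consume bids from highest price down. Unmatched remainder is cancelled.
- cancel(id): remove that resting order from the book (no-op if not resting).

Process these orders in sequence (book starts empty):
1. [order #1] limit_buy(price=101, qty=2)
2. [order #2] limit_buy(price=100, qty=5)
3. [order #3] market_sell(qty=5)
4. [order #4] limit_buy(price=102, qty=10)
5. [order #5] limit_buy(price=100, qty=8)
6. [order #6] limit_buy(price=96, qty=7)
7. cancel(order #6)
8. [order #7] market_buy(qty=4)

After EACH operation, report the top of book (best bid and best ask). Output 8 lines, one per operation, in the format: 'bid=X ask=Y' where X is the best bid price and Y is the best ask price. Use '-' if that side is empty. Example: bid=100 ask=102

Answer: bid=101 ask=-
bid=101 ask=-
bid=100 ask=-
bid=102 ask=-
bid=102 ask=-
bid=102 ask=-
bid=102 ask=-
bid=102 ask=-

Derivation:
After op 1 [order #1] limit_buy(price=101, qty=2): fills=none; bids=[#1:2@101] asks=[-]
After op 2 [order #2] limit_buy(price=100, qty=5): fills=none; bids=[#1:2@101 #2:5@100] asks=[-]
After op 3 [order #3] market_sell(qty=5): fills=#1x#3:2@101 #2x#3:3@100; bids=[#2:2@100] asks=[-]
After op 4 [order #4] limit_buy(price=102, qty=10): fills=none; bids=[#4:10@102 #2:2@100] asks=[-]
After op 5 [order #5] limit_buy(price=100, qty=8): fills=none; bids=[#4:10@102 #2:2@100 #5:8@100] asks=[-]
After op 6 [order #6] limit_buy(price=96, qty=7): fills=none; bids=[#4:10@102 #2:2@100 #5:8@100 #6:7@96] asks=[-]
After op 7 cancel(order #6): fills=none; bids=[#4:10@102 #2:2@100 #5:8@100] asks=[-]
After op 8 [order #7] market_buy(qty=4): fills=none; bids=[#4:10@102 #2:2@100 #5:8@100] asks=[-]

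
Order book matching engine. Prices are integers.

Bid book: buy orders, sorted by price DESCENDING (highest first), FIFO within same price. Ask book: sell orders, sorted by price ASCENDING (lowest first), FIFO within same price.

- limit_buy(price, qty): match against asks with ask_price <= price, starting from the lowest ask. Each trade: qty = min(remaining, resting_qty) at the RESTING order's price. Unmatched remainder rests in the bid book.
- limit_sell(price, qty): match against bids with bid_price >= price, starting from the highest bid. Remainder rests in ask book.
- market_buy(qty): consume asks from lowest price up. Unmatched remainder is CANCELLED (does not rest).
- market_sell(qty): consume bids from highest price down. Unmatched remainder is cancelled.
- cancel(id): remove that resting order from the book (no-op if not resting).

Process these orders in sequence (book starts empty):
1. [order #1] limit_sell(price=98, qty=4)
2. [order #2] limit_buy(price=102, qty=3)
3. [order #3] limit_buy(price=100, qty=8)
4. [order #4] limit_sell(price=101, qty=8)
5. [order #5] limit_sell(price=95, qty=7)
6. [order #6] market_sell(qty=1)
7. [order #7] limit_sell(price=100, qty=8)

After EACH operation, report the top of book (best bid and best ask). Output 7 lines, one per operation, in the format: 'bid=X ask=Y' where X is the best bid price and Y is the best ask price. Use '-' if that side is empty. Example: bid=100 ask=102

Answer: bid=- ask=98
bid=- ask=98
bid=100 ask=-
bid=100 ask=101
bid=- ask=101
bid=- ask=101
bid=- ask=100

Derivation:
After op 1 [order #1] limit_sell(price=98, qty=4): fills=none; bids=[-] asks=[#1:4@98]
After op 2 [order #2] limit_buy(price=102, qty=3): fills=#2x#1:3@98; bids=[-] asks=[#1:1@98]
After op 3 [order #3] limit_buy(price=100, qty=8): fills=#3x#1:1@98; bids=[#3:7@100] asks=[-]
After op 4 [order #4] limit_sell(price=101, qty=8): fills=none; bids=[#3:7@100] asks=[#4:8@101]
After op 5 [order #5] limit_sell(price=95, qty=7): fills=#3x#5:7@100; bids=[-] asks=[#4:8@101]
After op 6 [order #6] market_sell(qty=1): fills=none; bids=[-] asks=[#4:8@101]
After op 7 [order #7] limit_sell(price=100, qty=8): fills=none; bids=[-] asks=[#7:8@100 #4:8@101]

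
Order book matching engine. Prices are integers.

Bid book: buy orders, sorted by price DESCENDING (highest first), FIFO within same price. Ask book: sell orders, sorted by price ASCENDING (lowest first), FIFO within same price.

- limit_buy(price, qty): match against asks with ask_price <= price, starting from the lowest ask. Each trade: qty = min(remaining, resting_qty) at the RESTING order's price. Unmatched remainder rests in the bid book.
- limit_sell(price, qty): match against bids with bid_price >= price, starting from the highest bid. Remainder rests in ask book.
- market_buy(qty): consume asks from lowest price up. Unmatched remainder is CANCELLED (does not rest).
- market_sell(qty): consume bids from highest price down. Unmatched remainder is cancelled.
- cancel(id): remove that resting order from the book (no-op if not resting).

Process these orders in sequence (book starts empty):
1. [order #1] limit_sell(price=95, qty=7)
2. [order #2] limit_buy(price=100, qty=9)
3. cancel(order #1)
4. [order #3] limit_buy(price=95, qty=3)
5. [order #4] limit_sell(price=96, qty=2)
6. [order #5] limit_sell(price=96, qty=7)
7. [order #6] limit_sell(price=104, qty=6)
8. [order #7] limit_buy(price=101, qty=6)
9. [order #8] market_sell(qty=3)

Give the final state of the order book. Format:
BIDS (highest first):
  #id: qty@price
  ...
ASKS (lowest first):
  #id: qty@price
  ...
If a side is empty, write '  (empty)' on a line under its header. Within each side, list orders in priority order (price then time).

Answer: BIDS (highest first):
  (empty)
ASKS (lowest first):
  #5: 1@96
  #6: 6@104

Derivation:
After op 1 [order #1] limit_sell(price=95, qty=7): fills=none; bids=[-] asks=[#1:7@95]
After op 2 [order #2] limit_buy(price=100, qty=9): fills=#2x#1:7@95; bids=[#2:2@100] asks=[-]
After op 3 cancel(order #1): fills=none; bids=[#2:2@100] asks=[-]
After op 4 [order #3] limit_buy(price=95, qty=3): fills=none; bids=[#2:2@100 #3:3@95] asks=[-]
After op 5 [order #4] limit_sell(price=96, qty=2): fills=#2x#4:2@100; bids=[#3:3@95] asks=[-]
After op 6 [order #5] limit_sell(price=96, qty=7): fills=none; bids=[#3:3@95] asks=[#5:7@96]
After op 7 [order #6] limit_sell(price=104, qty=6): fills=none; bids=[#3:3@95] asks=[#5:7@96 #6:6@104]
After op 8 [order #7] limit_buy(price=101, qty=6): fills=#7x#5:6@96; bids=[#3:3@95] asks=[#5:1@96 #6:6@104]
After op 9 [order #8] market_sell(qty=3): fills=#3x#8:3@95; bids=[-] asks=[#5:1@96 #6:6@104]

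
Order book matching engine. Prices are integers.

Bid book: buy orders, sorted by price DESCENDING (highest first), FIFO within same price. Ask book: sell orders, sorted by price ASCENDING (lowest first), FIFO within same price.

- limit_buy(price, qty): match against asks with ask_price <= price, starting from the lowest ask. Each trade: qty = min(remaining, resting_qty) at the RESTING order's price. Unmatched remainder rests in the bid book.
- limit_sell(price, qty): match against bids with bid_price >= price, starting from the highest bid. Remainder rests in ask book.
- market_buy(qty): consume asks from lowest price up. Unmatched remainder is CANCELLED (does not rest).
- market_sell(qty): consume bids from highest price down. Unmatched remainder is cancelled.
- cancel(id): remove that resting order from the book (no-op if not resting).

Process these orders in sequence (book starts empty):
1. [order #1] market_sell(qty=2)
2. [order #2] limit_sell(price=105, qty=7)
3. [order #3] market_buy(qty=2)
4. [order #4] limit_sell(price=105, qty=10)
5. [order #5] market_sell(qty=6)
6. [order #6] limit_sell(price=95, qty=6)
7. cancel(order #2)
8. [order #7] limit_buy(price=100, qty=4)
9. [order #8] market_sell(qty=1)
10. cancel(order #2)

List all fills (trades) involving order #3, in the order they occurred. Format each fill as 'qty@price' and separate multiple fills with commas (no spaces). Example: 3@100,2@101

After op 1 [order #1] market_sell(qty=2): fills=none; bids=[-] asks=[-]
After op 2 [order #2] limit_sell(price=105, qty=7): fills=none; bids=[-] asks=[#2:7@105]
After op 3 [order #3] market_buy(qty=2): fills=#3x#2:2@105; bids=[-] asks=[#2:5@105]
After op 4 [order #4] limit_sell(price=105, qty=10): fills=none; bids=[-] asks=[#2:5@105 #4:10@105]
After op 5 [order #5] market_sell(qty=6): fills=none; bids=[-] asks=[#2:5@105 #4:10@105]
After op 6 [order #6] limit_sell(price=95, qty=6): fills=none; bids=[-] asks=[#6:6@95 #2:5@105 #4:10@105]
After op 7 cancel(order #2): fills=none; bids=[-] asks=[#6:6@95 #4:10@105]
After op 8 [order #7] limit_buy(price=100, qty=4): fills=#7x#6:4@95; bids=[-] asks=[#6:2@95 #4:10@105]
After op 9 [order #8] market_sell(qty=1): fills=none; bids=[-] asks=[#6:2@95 #4:10@105]
After op 10 cancel(order #2): fills=none; bids=[-] asks=[#6:2@95 #4:10@105]

Answer: 2@105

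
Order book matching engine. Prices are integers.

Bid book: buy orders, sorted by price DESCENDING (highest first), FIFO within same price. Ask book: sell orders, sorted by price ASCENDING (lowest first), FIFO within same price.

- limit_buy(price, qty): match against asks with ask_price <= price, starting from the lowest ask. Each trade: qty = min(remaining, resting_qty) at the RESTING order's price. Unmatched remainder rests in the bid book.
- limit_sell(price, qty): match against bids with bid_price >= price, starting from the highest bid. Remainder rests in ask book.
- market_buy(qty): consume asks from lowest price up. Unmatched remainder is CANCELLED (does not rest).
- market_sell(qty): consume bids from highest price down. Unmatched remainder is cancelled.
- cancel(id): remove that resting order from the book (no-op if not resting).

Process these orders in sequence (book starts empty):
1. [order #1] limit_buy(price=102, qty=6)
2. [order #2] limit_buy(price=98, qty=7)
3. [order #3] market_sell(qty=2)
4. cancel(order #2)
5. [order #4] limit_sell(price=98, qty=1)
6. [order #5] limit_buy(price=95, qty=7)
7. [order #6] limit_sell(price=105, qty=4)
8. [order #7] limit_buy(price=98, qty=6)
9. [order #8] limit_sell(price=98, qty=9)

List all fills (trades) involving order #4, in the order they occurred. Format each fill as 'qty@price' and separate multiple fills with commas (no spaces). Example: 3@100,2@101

After op 1 [order #1] limit_buy(price=102, qty=6): fills=none; bids=[#1:6@102] asks=[-]
After op 2 [order #2] limit_buy(price=98, qty=7): fills=none; bids=[#1:6@102 #2:7@98] asks=[-]
After op 3 [order #3] market_sell(qty=2): fills=#1x#3:2@102; bids=[#1:4@102 #2:7@98] asks=[-]
After op 4 cancel(order #2): fills=none; bids=[#1:4@102] asks=[-]
After op 5 [order #4] limit_sell(price=98, qty=1): fills=#1x#4:1@102; bids=[#1:3@102] asks=[-]
After op 6 [order #5] limit_buy(price=95, qty=7): fills=none; bids=[#1:3@102 #5:7@95] asks=[-]
After op 7 [order #6] limit_sell(price=105, qty=4): fills=none; bids=[#1:3@102 #5:7@95] asks=[#6:4@105]
After op 8 [order #7] limit_buy(price=98, qty=6): fills=none; bids=[#1:3@102 #7:6@98 #5:7@95] asks=[#6:4@105]
After op 9 [order #8] limit_sell(price=98, qty=9): fills=#1x#8:3@102 #7x#8:6@98; bids=[#5:7@95] asks=[#6:4@105]

Answer: 1@102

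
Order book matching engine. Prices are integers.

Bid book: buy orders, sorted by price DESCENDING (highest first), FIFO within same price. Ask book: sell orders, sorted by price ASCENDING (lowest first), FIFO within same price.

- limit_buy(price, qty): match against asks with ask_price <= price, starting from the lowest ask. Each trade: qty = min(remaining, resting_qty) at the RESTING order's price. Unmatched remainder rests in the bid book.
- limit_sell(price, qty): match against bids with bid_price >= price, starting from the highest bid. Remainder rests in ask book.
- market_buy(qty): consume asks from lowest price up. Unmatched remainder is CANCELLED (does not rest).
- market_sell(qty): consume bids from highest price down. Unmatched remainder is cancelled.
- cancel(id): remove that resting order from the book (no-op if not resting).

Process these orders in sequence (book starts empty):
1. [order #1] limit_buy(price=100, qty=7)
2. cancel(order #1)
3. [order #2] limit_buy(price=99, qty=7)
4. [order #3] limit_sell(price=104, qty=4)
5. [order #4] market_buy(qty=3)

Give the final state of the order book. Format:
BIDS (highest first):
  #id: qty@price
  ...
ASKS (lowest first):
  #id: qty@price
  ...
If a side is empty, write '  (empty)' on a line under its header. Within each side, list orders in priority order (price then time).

After op 1 [order #1] limit_buy(price=100, qty=7): fills=none; bids=[#1:7@100] asks=[-]
After op 2 cancel(order #1): fills=none; bids=[-] asks=[-]
After op 3 [order #2] limit_buy(price=99, qty=7): fills=none; bids=[#2:7@99] asks=[-]
After op 4 [order #3] limit_sell(price=104, qty=4): fills=none; bids=[#2:7@99] asks=[#3:4@104]
After op 5 [order #4] market_buy(qty=3): fills=#4x#3:3@104; bids=[#2:7@99] asks=[#3:1@104]

Answer: BIDS (highest first):
  #2: 7@99
ASKS (lowest first):
  #3: 1@104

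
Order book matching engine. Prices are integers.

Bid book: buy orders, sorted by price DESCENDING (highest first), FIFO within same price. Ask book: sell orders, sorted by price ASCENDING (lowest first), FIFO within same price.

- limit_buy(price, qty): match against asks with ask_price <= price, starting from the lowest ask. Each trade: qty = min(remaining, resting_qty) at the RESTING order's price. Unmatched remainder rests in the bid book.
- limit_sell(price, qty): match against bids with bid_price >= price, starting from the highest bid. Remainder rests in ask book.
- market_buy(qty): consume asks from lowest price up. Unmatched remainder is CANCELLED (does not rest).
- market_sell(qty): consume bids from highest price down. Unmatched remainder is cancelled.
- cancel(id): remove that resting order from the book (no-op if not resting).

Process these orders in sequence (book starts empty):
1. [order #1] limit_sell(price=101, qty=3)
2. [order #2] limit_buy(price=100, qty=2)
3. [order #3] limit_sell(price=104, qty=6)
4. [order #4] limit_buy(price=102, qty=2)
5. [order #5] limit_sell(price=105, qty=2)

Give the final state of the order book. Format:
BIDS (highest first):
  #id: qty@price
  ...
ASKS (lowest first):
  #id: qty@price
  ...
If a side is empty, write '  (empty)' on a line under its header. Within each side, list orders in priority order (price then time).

Answer: BIDS (highest first):
  #2: 2@100
ASKS (lowest first):
  #1: 1@101
  #3: 6@104
  #5: 2@105

Derivation:
After op 1 [order #1] limit_sell(price=101, qty=3): fills=none; bids=[-] asks=[#1:3@101]
After op 2 [order #2] limit_buy(price=100, qty=2): fills=none; bids=[#2:2@100] asks=[#1:3@101]
After op 3 [order #3] limit_sell(price=104, qty=6): fills=none; bids=[#2:2@100] asks=[#1:3@101 #3:6@104]
After op 4 [order #4] limit_buy(price=102, qty=2): fills=#4x#1:2@101; bids=[#2:2@100] asks=[#1:1@101 #3:6@104]
After op 5 [order #5] limit_sell(price=105, qty=2): fills=none; bids=[#2:2@100] asks=[#1:1@101 #3:6@104 #5:2@105]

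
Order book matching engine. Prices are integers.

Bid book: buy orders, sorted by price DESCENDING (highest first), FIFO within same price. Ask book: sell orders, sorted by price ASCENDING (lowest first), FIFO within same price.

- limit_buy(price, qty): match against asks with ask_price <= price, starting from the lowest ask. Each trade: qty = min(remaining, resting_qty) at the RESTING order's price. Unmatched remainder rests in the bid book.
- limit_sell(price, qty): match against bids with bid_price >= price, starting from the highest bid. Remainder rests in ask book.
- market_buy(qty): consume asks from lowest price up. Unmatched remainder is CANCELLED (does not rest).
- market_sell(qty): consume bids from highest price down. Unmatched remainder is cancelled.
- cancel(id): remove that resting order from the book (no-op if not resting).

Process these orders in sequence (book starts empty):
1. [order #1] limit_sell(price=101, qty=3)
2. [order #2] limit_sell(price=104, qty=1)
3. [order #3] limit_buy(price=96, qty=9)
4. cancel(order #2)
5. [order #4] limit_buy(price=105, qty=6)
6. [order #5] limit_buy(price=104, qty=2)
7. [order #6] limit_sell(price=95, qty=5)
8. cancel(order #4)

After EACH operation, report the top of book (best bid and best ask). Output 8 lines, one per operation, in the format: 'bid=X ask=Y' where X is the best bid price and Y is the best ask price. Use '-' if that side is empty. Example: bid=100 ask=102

Answer: bid=- ask=101
bid=- ask=101
bid=96 ask=101
bid=96 ask=101
bid=105 ask=-
bid=105 ask=-
bid=96 ask=-
bid=96 ask=-

Derivation:
After op 1 [order #1] limit_sell(price=101, qty=3): fills=none; bids=[-] asks=[#1:3@101]
After op 2 [order #2] limit_sell(price=104, qty=1): fills=none; bids=[-] asks=[#1:3@101 #2:1@104]
After op 3 [order #3] limit_buy(price=96, qty=9): fills=none; bids=[#3:9@96] asks=[#1:3@101 #2:1@104]
After op 4 cancel(order #2): fills=none; bids=[#3:9@96] asks=[#1:3@101]
After op 5 [order #4] limit_buy(price=105, qty=6): fills=#4x#1:3@101; bids=[#4:3@105 #3:9@96] asks=[-]
After op 6 [order #5] limit_buy(price=104, qty=2): fills=none; bids=[#4:3@105 #5:2@104 #3:9@96] asks=[-]
After op 7 [order #6] limit_sell(price=95, qty=5): fills=#4x#6:3@105 #5x#6:2@104; bids=[#3:9@96] asks=[-]
After op 8 cancel(order #4): fills=none; bids=[#3:9@96] asks=[-]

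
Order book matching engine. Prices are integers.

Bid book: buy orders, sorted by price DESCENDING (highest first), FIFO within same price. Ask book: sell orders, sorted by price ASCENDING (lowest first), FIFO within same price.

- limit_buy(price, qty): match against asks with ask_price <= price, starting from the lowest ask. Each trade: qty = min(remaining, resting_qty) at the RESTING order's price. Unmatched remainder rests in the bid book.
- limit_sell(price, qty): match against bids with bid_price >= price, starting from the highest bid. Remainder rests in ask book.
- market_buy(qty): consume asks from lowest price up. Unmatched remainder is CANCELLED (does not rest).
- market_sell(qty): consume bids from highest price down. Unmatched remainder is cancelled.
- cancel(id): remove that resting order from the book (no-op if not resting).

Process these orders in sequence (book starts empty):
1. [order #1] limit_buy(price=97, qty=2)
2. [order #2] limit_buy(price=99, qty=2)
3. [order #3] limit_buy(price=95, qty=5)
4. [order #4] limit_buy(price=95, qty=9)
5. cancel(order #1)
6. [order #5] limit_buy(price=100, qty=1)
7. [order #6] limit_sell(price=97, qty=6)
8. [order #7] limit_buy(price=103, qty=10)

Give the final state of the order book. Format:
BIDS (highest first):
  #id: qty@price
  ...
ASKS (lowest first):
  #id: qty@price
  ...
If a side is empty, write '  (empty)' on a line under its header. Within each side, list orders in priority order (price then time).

After op 1 [order #1] limit_buy(price=97, qty=2): fills=none; bids=[#1:2@97] asks=[-]
After op 2 [order #2] limit_buy(price=99, qty=2): fills=none; bids=[#2:2@99 #1:2@97] asks=[-]
After op 3 [order #3] limit_buy(price=95, qty=5): fills=none; bids=[#2:2@99 #1:2@97 #3:5@95] asks=[-]
After op 4 [order #4] limit_buy(price=95, qty=9): fills=none; bids=[#2:2@99 #1:2@97 #3:5@95 #4:9@95] asks=[-]
After op 5 cancel(order #1): fills=none; bids=[#2:2@99 #3:5@95 #4:9@95] asks=[-]
After op 6 [order #5] limit_buy(price=100, qty=1): fills=none; bids=[#5:1@100 #2:2@99 #3:5@95 #4:9@95] asks=[-]
After op 7 [order #6] limit_sell(price=97, qty=6): fills=#5x#6:1@100 #2x#6:2@99; bids=[#3:5@95 #4:9@95] asks=[#6:3@97]
After op 8 [order #7] limit_buy(price=103, qty=10): fills=#7x#6:3@97; bids=[#7:7@103 #3:5@95 #4:9@95] asks=[-]

Answer: BIDS (highest first):
  #7: 7@103
  #3: 5@95
  #4: 9@95
ASKS (lowest first):
  (empty)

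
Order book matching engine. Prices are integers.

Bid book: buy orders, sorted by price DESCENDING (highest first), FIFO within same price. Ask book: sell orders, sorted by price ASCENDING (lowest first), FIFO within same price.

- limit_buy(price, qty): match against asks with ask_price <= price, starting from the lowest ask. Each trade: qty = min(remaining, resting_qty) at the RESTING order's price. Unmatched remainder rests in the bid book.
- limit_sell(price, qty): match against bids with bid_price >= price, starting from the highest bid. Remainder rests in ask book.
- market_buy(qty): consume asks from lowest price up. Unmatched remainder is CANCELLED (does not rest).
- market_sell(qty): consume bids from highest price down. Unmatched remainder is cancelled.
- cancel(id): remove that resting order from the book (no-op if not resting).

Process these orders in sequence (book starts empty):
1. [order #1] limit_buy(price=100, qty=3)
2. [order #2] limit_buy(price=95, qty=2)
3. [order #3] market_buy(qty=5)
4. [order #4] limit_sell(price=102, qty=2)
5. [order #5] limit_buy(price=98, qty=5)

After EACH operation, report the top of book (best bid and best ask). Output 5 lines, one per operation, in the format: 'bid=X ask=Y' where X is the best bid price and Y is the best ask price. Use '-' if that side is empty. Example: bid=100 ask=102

Answer: bid=100 ask=-
bid=100 ask=-
bid=100 ask=-
bid=100 ask=102
bid=100 ask=102

Derivation:
After op 1 [order #1] limit_buy(price=100, qty=3): fills=none; bids=[#1:3@100] asks=[-]
After op 2 [order #2] limit_buy(price=95, qty=2): fills=none; bids=[#1:3@100 #2:2@95] asks=[-]
After op 3 [order #3] market_buy(qty=5): fills=none; bids=[#1:3@100 #2:2@95] asks=[-]
After op 4 [order #4] limit_sell(price=102, qty=2): fills=none; bids=[#1:3@100 #2:2@95] asks=[#4:2@102]
After op 5 [order #5] limit_buy(price=98, qty=5): fills=none; bids=[#1:3@100 #5:5@98 #2:2@95] asks=[#4:2@102]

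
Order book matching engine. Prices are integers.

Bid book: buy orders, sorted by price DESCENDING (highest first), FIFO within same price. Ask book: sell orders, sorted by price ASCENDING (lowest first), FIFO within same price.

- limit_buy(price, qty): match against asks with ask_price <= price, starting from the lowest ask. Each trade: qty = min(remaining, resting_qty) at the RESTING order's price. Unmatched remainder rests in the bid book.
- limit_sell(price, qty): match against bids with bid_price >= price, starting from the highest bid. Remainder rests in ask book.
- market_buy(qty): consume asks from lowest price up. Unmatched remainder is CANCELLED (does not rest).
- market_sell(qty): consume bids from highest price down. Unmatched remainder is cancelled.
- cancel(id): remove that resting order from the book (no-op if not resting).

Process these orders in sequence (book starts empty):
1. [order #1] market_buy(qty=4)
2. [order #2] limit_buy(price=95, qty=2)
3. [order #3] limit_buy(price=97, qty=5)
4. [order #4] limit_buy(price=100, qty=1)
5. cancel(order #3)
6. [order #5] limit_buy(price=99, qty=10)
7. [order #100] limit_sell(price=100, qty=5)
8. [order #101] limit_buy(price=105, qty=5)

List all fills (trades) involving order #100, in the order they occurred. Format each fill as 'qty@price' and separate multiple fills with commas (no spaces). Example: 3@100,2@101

After op 1 [order #1] market_buy(qty=4): fills=none; bids=[-] asks=[-]
After op 2 [order #2] limit_buy(price=95, qty=2): fills=none; bids=[#2:2@95] asks=[-]
After op 3 [order #3] limit_buy(price=97, qty=5): fills=none; bids=[#3:5@97 #2:2@95] asks=[-]
After op 4 [order #4] limit_buy(price=100, qty=1): fills=none; bids=[#4:1@100 #3:5@97 #2:2@95] asks=[-]
After op 5 cancel(order #3): fills=none; bids=[#4:1@100 #2:2@95] asks=[-]
After op 6 [order #5] limit_buy(price=99, qty=10): fills=none; bids=[#4:1@100 #5:10@99 #2:2@95] asks=[-]
After op 7 [order #100] limit_sell(price=100, qty=5): fills=#4x#100:1@100; bids=[#5:10@99 #2:2@95] asks=[#100:4@100]
After op 8 [order #101] limit_buy(price=105, qty=5): fills=#101x#100:4@100; bids=[#101:1@105 #5:10@99 #2:2@95] asks=[-]

Answer: 1@100,4@100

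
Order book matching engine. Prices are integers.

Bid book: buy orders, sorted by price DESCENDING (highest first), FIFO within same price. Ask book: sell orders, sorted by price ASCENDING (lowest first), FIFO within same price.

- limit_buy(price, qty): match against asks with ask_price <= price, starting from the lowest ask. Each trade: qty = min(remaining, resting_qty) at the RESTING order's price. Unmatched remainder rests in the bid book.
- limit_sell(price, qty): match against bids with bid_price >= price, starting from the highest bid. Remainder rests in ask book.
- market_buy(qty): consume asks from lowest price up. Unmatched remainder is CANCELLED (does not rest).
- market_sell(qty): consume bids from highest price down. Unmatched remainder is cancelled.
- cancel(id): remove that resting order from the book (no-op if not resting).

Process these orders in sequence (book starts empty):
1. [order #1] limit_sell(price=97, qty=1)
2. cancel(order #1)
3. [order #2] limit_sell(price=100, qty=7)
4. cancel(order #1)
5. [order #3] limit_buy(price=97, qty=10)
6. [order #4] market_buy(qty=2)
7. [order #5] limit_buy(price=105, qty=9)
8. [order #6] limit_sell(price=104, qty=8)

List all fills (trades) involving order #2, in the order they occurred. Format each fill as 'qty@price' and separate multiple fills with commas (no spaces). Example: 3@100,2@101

After op 1 [order #1] limit_sell(price=97, qty=1): fills=none; bids=[-] asks=[#1:1@97]
After op 2 cancel(order #1): fills=none; bids=[-] asks=[-]
After op 3 [order #2] limit_sell(price=100, qty=7): fills=none; bids=[-] asks=[#2:7@100]
After op 4 cancel(order #1): fills=none; bids=[-] asks=[#2:7@100]
After op 5 [order #3] limit_buy(price=97, qty=10): fills=none; bids=[#3:10@97] asks=[#2:7@100]
After op 6 [order #4] market_buy(qty=2): fills=#4x#2:2@100; bids=[#3:10@97] asks=[#2:5@100]
After op 7 [order #5] limit_buy(price=105, qty=9): fills=#5x#2:5@100; bids=[#5:4@105 #3:10@97] asks=[-]
After op 8 [order #6] limit_sell(price=104, qty=8): fills=#5x#6:4@105; bids=[#3:10@97] asks=[#6:4@104]

Answer: 2@100,5@100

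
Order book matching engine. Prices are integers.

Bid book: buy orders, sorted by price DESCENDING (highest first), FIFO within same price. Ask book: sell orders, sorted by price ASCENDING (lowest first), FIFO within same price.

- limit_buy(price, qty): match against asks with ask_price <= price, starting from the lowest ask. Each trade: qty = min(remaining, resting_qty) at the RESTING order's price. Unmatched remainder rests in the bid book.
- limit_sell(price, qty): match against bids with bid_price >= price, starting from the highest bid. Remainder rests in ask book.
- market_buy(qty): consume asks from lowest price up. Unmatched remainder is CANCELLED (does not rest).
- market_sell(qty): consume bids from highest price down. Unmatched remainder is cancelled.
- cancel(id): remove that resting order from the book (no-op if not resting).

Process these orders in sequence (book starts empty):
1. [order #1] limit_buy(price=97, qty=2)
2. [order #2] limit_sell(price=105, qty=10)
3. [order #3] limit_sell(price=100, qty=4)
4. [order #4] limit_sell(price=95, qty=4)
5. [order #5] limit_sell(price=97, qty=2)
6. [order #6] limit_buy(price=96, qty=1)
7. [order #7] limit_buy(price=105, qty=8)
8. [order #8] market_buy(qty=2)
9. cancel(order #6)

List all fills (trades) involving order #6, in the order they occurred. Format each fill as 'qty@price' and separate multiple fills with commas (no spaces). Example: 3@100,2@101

Answer: 1@95

Derivation:
After op 1 [order #1] limit_buy(price=97, qty=2): fills=none; bids=[#1:2@97] asks=[-]
After op 2 [order #2] limit_sell(price=105, qty=10): fills=none; bids=[#1:2@97] asks=[#2:10@105]
After op 3 [order #3] limit_sell(price=100, qty=4): fills=none; bids=[#1:2@97] asks=[#3:4@100 #2:10@105]
After op 4 [order #4] limit_sell(price=95, qty=4): fills=#1x#4:2@97; bids=[-] asks=[#4:2@95 #3:4@100 #2:10@105]
After op 5 [order #5] limit_sell(price=97, qty=2): fills=none; bids=[-] asks=[#4:2@95 #5:2@97 #3:4@100 #2:10@105]
After op 6 [order #6] limit_buy(price=96, qty=1): fills=#6x#4:1@95; bids=[-] asks=[#4:1@95 #5:2@97 #3:4@100 #2:10@105]
After op 7 [order #7] limit_buy(price=105, qty=8): fills=#7x#4:1@95 #7x#5:2@97 #7x#3:4@100 #7x#2:1@105; bids=[-] asks=[#2:9@105]
After op 8 [order #8] market_buy(qty=2): fills=#8x#2:2@105; bids=[-] asks=[#2:7@105]
After op 9 cancel(order #6): fills=none; bids=[-] asks=[#2:7@105]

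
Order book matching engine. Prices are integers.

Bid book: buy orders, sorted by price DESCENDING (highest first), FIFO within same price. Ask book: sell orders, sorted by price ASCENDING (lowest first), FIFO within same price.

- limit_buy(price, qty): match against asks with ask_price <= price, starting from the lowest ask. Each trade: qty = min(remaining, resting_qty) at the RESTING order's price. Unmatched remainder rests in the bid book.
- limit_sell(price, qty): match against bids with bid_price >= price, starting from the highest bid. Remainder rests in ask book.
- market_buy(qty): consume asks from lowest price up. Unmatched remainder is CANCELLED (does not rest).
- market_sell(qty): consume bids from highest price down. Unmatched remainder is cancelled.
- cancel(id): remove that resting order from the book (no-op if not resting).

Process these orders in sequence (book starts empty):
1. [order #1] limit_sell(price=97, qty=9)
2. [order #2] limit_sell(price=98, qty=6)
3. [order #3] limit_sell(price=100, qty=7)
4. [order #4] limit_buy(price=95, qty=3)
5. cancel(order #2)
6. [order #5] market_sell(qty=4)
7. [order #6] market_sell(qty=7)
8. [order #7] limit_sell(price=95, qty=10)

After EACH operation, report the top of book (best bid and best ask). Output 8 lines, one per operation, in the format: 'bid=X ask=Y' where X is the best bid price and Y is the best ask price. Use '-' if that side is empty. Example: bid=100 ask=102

After op 1 [order #1] limit_sell(price=97, qty=9): fills=none; bids=[-] asks=[#1:9@97]
After op 2 [order #2] limit_sell(price=98, qty=6): fills=none; bids=[-] asks=[#1:9@97 #2:6@98]
After op 3 [order #3] limit_sell(price=100, qty=7): fills=none; bids=[-] asks=[#1:9@97 #2:6@98 #3:7@100]
After op 4 [order #4] limit_buy(price=95, qty=3): fills=none; bids=[#4:3@95] asks=[#1:9@97 #2:6@98 #3:7@100]
After op 5 cancel(order #2): fills=none; bids=[#4:3@95] asks=[#1:9@97 #3:7@100]
After op 6 [order #5] market_sell(qty=4): fills=#4x#5:3@95; bids=[-] asks=[#1:9@97 #3:7@100]
After op 7 [order #6] market_sell(qty=7): fills=none; bids=[-] asks=[#1:9@97 #3:7@100]
After op 8 [order #7] limit_sell(price=95, qty=10): fills=none; bids=[-] asks=[#7:10@95 #1:9@97 #3:7@100]

Answer: bid=- ask=97
bid=- ask=97
bid=- ask=97
bid=95 ask=97
bid=95 ask=97
bid=- ask=97
bid=- ask=97
bid=- ask=95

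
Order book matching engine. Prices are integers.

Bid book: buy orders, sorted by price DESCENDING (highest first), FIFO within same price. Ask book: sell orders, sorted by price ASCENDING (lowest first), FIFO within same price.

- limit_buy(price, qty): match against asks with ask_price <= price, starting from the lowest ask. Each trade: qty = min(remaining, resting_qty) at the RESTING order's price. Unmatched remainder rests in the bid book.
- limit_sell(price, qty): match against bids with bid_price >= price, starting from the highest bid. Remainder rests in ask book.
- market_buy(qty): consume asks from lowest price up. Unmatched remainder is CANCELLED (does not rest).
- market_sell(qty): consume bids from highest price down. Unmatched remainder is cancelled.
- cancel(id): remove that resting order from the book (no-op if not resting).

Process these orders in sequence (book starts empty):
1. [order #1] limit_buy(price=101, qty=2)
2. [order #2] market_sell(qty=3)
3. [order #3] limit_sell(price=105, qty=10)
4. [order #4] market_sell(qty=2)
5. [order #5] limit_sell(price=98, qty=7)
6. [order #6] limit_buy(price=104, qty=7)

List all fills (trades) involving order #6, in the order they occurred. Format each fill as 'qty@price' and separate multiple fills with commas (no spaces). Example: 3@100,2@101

Answer: 7@98

Derivation:
After op 1 [order #1] limit_buy(price=101, qty=2): fills=none; bids=[#1:2@101] asks=[-]
After op 2 [order #2] market_sell(qty=3): fills=#1x#2:2@101; bids=[-] asks=[-]
After op 3 [order #3] limit_sell(price=105, qty=10): fills=none; bids=[-] asks=[#3:10@105]
After op 4 [order #4] market_sell(qty=2): fills=none; bids=[-] asks=[#3:10@105]
After op 5 [order #5] limit_sell(price=98, qty=7): fills=none; bids=[-] asks=[#5:7@98 #3:10@105]
After op 6 [order #6] limit_buy(price=104, qty=7): fills=#6x#5:7@98; bids=[-] asks=[#3:10@105]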